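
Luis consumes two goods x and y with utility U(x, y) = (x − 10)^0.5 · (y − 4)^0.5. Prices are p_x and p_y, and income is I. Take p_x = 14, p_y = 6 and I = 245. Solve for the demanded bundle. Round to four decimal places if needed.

MRS = (y−4)/(x−10). Tangency with p_x/p_y gives y−4 = (p_x/p_y)·(x−10).
Substituting into the budget: x* = 10 + 0.5·(I − 10·p_x − 4·p_y)/p_x, and y* = 4 + 0.5·(…)/p_y.
Discretionary income = 245 − 10·14 − 4·6 = 81; x* = 10 + 0.5·81/14 = 12.8929; y* = 4 + 0.5·81/6 = 10.75.

x* = 12.8929, y* = 10.75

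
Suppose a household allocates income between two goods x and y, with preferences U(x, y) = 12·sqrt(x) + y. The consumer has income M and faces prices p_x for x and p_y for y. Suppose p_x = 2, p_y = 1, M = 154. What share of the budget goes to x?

share on x = 0.1169

MU_x = 6/√x, MU_y = 1. Tangency: 6/√x = p_x/p_y.
Thus x* = (6·p_y/p_x)² — independent of M — with the rest of income spent on y.
Plugging in: x* = (6·1/2)² = 9, y* = 136.
Expenditure on x: 2·9 = 18; share = 0.1169.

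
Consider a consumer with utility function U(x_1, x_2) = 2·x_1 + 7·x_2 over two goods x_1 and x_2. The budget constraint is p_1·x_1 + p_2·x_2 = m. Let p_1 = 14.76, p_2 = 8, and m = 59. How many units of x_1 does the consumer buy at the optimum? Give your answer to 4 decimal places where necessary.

x_1* = 0

Perfect substitutes: compare marginal utility per dollar. 2/p_1 vs 7/p_2 → 0.1355 vs 0.875.
x_2 gives more utility per dollar, so spend all income on x_2: x_2* = m/p_2, x_1* = 0.
Numerically: x_1* = 0, x_2* = 7.375.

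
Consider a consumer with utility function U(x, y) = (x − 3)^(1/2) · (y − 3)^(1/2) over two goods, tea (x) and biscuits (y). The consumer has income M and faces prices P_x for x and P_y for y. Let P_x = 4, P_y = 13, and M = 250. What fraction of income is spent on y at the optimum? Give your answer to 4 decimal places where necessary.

After buying the subsistence bundle (3, 3), a share 0.5 of the remaining income goes to x: x* = 3 + 0.5·(M − 3P_x − 3P_y)/P_x.
Discretionary income = 250 − 3·4 − 3·13 = 199; x* = 3 + 0.5·199/4 = 27.875; y* = 3 + 0.5·199/13 = 10.6538.
Expenditure on y: 13·10.6538 = 138.5; share = 0.554.

share on y = 0.554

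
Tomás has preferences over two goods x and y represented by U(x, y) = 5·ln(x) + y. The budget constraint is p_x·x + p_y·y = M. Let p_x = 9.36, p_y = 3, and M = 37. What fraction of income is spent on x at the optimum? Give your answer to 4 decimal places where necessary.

MU_x = 5/x, MU_y = 1. Tangency: 5/x = p_x/p_y.
So x*(p_x,p_y) = 5·p_y/p_x, independent of income; and y* = (M − 5·p_y)/p_y.
At the given prices: x* = 5·3/9.36 = 1.6026, and y* = 7.3333.
Expenditure on x: 9.36·1.6026 = 15; share = 0.4054.

share on x = 0.4054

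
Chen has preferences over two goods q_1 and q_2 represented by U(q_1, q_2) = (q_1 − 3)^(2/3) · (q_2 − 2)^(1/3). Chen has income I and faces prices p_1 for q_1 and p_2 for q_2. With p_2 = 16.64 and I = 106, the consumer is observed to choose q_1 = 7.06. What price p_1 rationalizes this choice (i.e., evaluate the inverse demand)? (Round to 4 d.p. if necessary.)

p_1 = 8

Let q_1' = q_1−3, q_2' = q_2−2. MRS = 2·q_2'/q_1' = p_1/p_2.
After buying the subsistence bundle (3, 2), a share 2/3 of the remaining income goes to q_1: q_1* = 3 + 2/3·(I − 3p_1 − 2p_2)/p_1.
Set q_1* = 7.06 in the demand function and solve for p_1: p_1 = 8.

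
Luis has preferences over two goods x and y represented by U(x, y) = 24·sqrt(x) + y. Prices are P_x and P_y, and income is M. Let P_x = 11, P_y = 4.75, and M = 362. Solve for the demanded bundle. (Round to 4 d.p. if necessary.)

x* = 26.8512, y* = 14.0287

Set MRS = P_x/P_y: 12·x^(−1/2) = P_x/P_y.
Thus x* = (12·P_y/P_x)² — independent of M — with the rest of income spent on y.
Plugging in: x* = (12·4.75/11)² = 26.8512, y* = 14.0287.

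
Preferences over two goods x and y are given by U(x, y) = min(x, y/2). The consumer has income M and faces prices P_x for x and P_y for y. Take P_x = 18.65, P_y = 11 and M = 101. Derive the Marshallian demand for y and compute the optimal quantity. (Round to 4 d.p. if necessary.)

y* = 4.9692

With perfect complements, no substitution: consume in ratio x:y = 1:2.
Budget: P_x·x + P_y·2·x = M, so (P_x + 2·P_y)·x = M.
Demand: x*(P_x,P_y,M) = M/(P_x + 2·P_y), y* = 2·M/(P_x + 2·P_y).
Here 18.65 + 2·11 = 40.65, giving y* = 4.9692.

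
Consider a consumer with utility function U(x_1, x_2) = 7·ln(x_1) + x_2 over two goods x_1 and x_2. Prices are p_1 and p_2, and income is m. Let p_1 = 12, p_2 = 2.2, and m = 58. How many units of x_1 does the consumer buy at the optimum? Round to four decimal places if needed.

x_1* = 1.2833

Set MRS = p_1/p_2: (7/x_1)/1 = p_1/p_2.
So x_1*(p_1,p_2) = 7·p_2/p_1, independent of income; and x_2* = (m − 7·p_2)/p_2.
At the given prices: x_1* = 7·2.2/12 = 1.2833.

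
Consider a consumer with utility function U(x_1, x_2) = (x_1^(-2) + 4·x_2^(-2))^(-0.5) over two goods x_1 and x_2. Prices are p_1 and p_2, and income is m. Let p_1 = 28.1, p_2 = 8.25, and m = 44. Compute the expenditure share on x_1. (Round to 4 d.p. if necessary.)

With the ratio pinned down, the budget gives x_1* = m/(p_1 + p_2·(x_2/x_1)) and x_2* = (x_2/x_1)·x_1*.
Numerically x_2/x_1 = 2.388384, so x_1* = 44/(28.1 + 8.25·2.388384) = 0.9204 and x_2* = 2.388384·0.9204 = 2.1983.
Expenditure on x_1: 28.1·0.9204 = 25.8639; share = 0.5878.

share on x_1 = 0.5878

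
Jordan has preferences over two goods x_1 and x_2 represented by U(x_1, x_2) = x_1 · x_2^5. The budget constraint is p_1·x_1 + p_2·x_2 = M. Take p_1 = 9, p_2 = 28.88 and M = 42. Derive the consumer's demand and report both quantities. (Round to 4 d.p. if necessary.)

Tangency: MRS = (1/5)·x_2/x_1 = p_1/p_2.
Rearranging, p_2·x_2 = 5·p_1·x_1. Substituting into the budget gives p_1·x_1·(1 + 5) = M.
Demand: x_1*(p_1,p_2,M) = 1/6·M/p_1 and x_2* = 5/6·M/p_2.
At p_1=9, p_2=28.88, M=42: x_1* = 1/6·42/9 = 0.7778, x_2* = 1.2119.

x_1* = 0.7778, x_2* = 1.2119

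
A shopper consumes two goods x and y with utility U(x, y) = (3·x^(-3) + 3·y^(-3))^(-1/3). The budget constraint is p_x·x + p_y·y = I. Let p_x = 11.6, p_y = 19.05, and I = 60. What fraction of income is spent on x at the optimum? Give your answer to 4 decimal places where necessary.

MRS = MU_x/MU_y = (y/x)^(4). Set equal to p_x/p_y.
Solve for the ratio: y/x = [p_x/p_y]^(0.25).
With the ratio pinned down, the budget gives x* = I/(p_x + p_y·(y/x)) and y* = (y/x)·x*.
Numerically y/x = 0.883366, so x* = 60/(11.6 + 19.05·0.883366) = 2.1106 and y* = 0.883366·2.1106 = 1.8644.
Expenditure on x: 11.6·2.1106 = 24.4828; share = 0.408.

share on x = 0.408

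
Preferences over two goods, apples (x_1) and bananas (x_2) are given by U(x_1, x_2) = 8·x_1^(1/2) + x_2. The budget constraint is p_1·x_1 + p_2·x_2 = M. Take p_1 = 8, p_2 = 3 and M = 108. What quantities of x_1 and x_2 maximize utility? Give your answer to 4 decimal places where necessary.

MU_x_1 = 4/√x_1, MU_x_2 = 1. Tangency: 4/√x_1 = p_1/p_2.
Thus x_1* = (4·p_2/p_1)² — independent of M — with the rest of income spent on x_2.
Plugging in: x_1* = (4·3/8)² = 2.25, x_2* = 30.

x_1* = 2.25, x_2* = 30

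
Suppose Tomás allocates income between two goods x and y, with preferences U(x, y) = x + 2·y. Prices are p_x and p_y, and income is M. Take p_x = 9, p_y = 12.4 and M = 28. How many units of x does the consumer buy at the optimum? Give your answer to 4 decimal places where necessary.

Perfect substitutes: compare marginal utility per dollar. 1/p_x vs 2/p_y → 0.1111 vs 0.1613.
y gives more utility per dollar, so spend all income on y: y* = M/p_y, x* = 0.
Numerically: x* = 0, y* = 2.2581.

x* = 0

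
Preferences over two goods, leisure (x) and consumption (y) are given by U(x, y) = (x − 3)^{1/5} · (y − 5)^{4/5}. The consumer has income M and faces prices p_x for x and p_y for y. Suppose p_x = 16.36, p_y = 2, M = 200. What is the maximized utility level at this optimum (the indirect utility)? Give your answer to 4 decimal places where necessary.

V = 28.0589

After buying the subsistence bundle (3, 5), a share 0.2 of the remaining income goes to x: x* = 3 + 0.2·(M − 3p_x − 5p_y)/p_x.
Discretionary income = 200 − 3·16.36 − 5·2 = 140.92; x* = 3 + 0.2·140.92/16.36 = 4.7227; y* = 5 + 0.8·140.92/2 = 61.368.
Utility at the optimum: U(4.7227, 61.368) = 28.0589.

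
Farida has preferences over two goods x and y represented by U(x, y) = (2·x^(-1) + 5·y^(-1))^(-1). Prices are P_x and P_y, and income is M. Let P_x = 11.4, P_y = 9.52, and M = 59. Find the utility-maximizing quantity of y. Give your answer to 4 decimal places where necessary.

With the ratio pinned down, the budget gives x* = M/(P_x + P_y·(y/x)) and y* = (y/x)·x*.
Numerically y/x = 1.73023, so x* = 59/(11.4 + 9.52·1.73023) = 2.1168 and y* = 1.73023·2.1168 = 3.6626.

y* = 3.6626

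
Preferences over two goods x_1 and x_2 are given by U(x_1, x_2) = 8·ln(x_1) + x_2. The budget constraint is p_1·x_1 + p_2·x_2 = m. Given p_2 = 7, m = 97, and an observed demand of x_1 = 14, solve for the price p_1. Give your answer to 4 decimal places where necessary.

p_1 = 4

Set MRS = p_1/p_2: (8/x_1)/1 = p_1/p_2.
So x_1*(p_1,p_2) = 8·p_2/p_1, independent of income; and x_2* = (m − 8·p_2)/p_2.
Set x_1* = 14 in the demand function and solve for p_1: p_1 = 4.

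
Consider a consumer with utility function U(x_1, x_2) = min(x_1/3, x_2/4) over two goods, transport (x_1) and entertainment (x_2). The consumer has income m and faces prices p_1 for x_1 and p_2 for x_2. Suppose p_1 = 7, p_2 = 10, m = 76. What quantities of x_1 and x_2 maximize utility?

x_1* = 3.7377, x_2* = 4.9836

Demand: x_1*(p_1,p_2,m) = 3·m/(3·p_1 + 4·p_2), x_2* = 4·m/(3·p_1 + 4·p_2).
Here 3·7 + 4·10 = 61, giving x_1* = 3.7377 and x_2* = 4.9836.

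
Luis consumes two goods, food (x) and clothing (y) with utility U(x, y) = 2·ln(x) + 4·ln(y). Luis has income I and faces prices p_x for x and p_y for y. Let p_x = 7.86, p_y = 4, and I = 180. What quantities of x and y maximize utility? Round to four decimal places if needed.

x* = 7.6336, y* = 30

The MRS is (1/2)·y/x. Set MRS = p_x/p_y.
So 2·p_y·y = 4·p_x·x; combined with the budget, a share 1/3 of income goes to x.
Demand: x*(p_x,p_y,I) = 1/3·I/p_x and y* = 2/3·I/p_y.
At p_x=7.86, p_y=4, I=180: x* = 1/3·180/7.86 = 7.6336, y* = 30.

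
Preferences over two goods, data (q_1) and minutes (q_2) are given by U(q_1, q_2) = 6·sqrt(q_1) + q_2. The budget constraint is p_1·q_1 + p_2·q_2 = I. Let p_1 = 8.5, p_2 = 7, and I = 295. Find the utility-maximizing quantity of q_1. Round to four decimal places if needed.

MU_q_1 = 3/√q_1, MU_q_2 = 1. Tangency: 3/√q_1 = p_1/p_2.
Thus q_1* = (3·p_2/p_1)² — independent of I — with the rest of income spent on q_2.
Plugging in: q_1* = (3·7/8.5)² = 6.1038.

q_1* = 6.1038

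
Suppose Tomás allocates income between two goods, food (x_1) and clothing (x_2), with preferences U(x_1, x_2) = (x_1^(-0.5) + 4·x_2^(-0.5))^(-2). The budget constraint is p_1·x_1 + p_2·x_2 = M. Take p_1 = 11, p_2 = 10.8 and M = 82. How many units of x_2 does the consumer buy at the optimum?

Numerically x_2/x_1 = 2.550856, so x_1* = 82/(11 + 10.8·2.550856) = 2.1271 and x_2* = 2.550856·2.1271 = 5.4261.

x_2* = 5.4261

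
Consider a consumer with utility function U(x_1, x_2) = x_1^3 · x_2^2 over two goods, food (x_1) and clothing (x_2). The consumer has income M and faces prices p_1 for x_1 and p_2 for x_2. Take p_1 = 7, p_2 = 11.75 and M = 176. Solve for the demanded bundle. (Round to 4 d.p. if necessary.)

Demand: x_1*(p_1,p_2,M) = 0.6·M/p_1 and x_2* = 0.4·M/p_2.
At p_1=7, p_2=11.75, M=176: x_1* = 0.6·176/7 = 15.0857, x_2* = 5.9915.

x_1* = 15.0857, x_2* = 5.9915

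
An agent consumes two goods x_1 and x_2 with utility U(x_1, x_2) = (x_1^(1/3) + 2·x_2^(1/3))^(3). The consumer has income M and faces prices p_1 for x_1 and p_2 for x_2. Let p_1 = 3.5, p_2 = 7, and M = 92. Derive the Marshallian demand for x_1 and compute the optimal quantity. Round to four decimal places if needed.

x_1* = 8.7619

MU_x_1 ∝ x_1^(-2/3), MU_x_2 ∝ 2·x_2^(-2/3), so MRS = (1/2)·(x_2/x_1)^(2/3) = p_1/p_2.
Hence x_2/x_1 = (2·p_1/p_2)^(1/(2/3)), i.e. raised to the 1.5 power.
Substitute x_2 = (x_2/x_1)·x_1 into the budget: x_1* = M/(p_1 + p_2·(x_2/x_1)).
Numerically x_2/x_1 = 1, so x_1* = 92/(3.5 + 7·1) = 8.7619.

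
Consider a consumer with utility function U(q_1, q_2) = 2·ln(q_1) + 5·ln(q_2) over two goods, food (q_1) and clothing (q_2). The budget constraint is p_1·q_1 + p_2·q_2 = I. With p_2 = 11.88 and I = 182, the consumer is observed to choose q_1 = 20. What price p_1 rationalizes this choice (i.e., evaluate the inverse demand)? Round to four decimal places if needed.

Tangency: MRS = (2/5)·q_2/q_1 = p_1/p_2.
So 2·p_2·q_2 = 5·p_1·q_1; combined with the budget, a share 2/7 of income goes to q_1.
Demand: q_1*(p_1,p_2,I) = 2/7·I/p_1 and q_2* = 5/7·I/p_2.
Set q_1* = 20 in the demand function and solve for p_1: p_1 = 2.6.

p_1 = 2.6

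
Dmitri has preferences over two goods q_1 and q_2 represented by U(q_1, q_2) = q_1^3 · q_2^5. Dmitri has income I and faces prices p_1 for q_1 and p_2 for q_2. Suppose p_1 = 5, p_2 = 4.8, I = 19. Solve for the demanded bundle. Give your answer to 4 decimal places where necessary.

At p_1=5, p_2=4.8, I=19: q_1* = 0.375·19/5 = 1.425, q_2* = 2.474.

q_1* = 1.425, q_2* = 2.474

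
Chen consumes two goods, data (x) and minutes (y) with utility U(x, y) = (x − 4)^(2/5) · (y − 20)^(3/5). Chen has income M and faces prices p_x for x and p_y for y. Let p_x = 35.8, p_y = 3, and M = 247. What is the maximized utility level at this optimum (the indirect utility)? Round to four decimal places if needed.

Let x' = x−4, y' = y−20. MRS = (2/3)·y'/x' = p_x/p_y.
Substituting into the budget: x* = 4 + 0.4·(M − 4·p_x − 20·p_y)/p_x, and y* = 20 + 0.6·(…)/p_y.
Discretionary income = 247 − 4·35.8 − 20·3 = 43.8; x* = 4 + 0.4·43.8/35.8 = 4.4894; y* = 20 + 0.6·43.8/3 = 28.76.
Utility at the optimum: U(4.4894, 28.76) = 2.7629.

V = 2.7629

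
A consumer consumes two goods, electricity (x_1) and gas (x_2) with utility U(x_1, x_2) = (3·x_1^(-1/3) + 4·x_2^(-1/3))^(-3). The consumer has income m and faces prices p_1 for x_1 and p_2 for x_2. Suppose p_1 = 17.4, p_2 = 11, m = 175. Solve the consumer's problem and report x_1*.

x_1* = 4.7747

MRS = MU_x_1/MU_x_2 = (3/4)·(x_2/x_1)^(4/3). Set equal to p_1/p_2.
Hence x_2/x_1 = ((4/3)·p_1/p_2)^(1/(4/3)), i.e. raised to the 0.75 power.
Substitute x_2 = (x_2/x_1)·x_1 into the budget: x_1* = m/(p_1 + p_2·(x_2/x_1)).
Numerically x_2/x_1 = 1.750135, so x_1* = 175/(17.4 + 11·1.750135) = 4.7747.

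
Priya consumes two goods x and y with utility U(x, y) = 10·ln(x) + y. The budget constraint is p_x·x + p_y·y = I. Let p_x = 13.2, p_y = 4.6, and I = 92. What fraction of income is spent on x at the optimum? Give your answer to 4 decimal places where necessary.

Set MRS = p_x/p_y: (10/x)/1 = p_x/p_y.
So x*(p_x,p_y) = 10·p_y/p_x, independent of income; and y* = (I − 10·p_y)/p_y.
At the given prices: x* = 10·4.6/13.2 = 3.4848, and y* = 10.
Expenditure on x: 13.2·3.4848 = 46; share = 0.5.

share on x = 0.5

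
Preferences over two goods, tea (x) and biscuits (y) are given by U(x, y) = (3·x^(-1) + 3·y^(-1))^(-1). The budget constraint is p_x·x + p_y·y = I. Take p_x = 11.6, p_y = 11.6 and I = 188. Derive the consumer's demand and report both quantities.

x* = 8.1034, y* = 8.1034

MU_x ∝ 3·x^(-2), MU_y ∝ 3·y^(-2), so MRS = (y/x)^(2) = p_x/p_y.
Hence y/x = (p_x/p_y)^(1/(2)), i.e. raised to the 0.5 power.
Substitute y = (y/x)·x into the budget: x* = I/(p_x + p_y·(y/x)).
Numerically y/x = 1, so x* = 188/(11.6 + 11.6·1) = 8.1034 and y* = 1·8.1034 = 8.1034.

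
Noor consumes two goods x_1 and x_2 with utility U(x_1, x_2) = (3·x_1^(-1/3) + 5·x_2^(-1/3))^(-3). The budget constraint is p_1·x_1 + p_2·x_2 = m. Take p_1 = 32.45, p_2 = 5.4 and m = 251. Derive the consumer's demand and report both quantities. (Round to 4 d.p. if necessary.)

MU_x_1 ∝ 3·x_1^(-4/3), MU_x_2 ∝ 5·x_2^(-4/3), so MRS = (3/5)·(x_2/x_1)^(4/3) = p_1/p_2.
Solve for the ratio: x_2/x_1 = [(5/3)·p_1/p_2]^(0.75).
Substitute x_2 = (x_2/x_1)·x_1 into the budget: x_1* = m/(p_1 + p_2·(x_2/x_1)).
Numerically x_2/x_1 = 5.629921, so x_1* = 251/(32.45 + 5.4·5.629921) = 3.9935 and x_2* = 5.629921·3.9935 = 22.4833.

x_1* = 3.9935, x_2* = 22.4833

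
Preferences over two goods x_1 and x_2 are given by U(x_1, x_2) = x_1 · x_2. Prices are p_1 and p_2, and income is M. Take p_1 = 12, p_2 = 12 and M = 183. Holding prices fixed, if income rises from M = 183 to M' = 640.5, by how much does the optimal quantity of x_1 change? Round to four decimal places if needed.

Δx_1* = 19.0625

MU_x_1/MU_x_2 = (x_2)/(x_1); tangency sets this equal to p_1/p_2.
Rearranging, p_2·x_2 = p_1·x_1. Substituting into the budget gives p_1·x_1·(1 + 1) = M.
Demand: x_1*(p_1,p_2,M) = 0.5·M/p_1 and x_2* = 0.5·M/p_2.
At p_1=12, p_2=12, M=183: x_1* = 0.5·183/12 = 7.625.
At M' = 640.5: x_1* = 26.6875. Change: 26.6875 − 7.625 = 19.0625.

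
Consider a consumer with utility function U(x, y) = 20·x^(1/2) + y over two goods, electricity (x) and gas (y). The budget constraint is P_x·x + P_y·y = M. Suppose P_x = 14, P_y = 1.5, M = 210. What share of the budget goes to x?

share on x = 0.0765

Utility is quasi-linear in y; the FOC for x is 10/√x = P_x/P_y.
Solve: √x = 10·P_y/P_x, so x*(P_x,P_y) = (10·P_y/P_x)², and y* = (M − P_x·x*)/P_y.
Plugging in: x* = (10·1.5/14)² = 1.148, y* = 129.2857.
Expenditure on x: 14·1.148 = 16.0714; share = 0.0765.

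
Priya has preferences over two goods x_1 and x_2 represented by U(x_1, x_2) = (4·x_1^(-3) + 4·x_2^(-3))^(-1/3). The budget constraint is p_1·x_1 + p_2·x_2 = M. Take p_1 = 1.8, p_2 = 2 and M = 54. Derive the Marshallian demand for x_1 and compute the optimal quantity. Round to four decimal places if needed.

MRS = MU_x_1/MU_x_2 = (x_2/x_1)^(4). Set equal to p_1/p_2.
Hence x_2/x_1 = (p_1/p_2)^(1/(4)), i.e. raised to the 0.25 power.
With the ratio pinned down, the budget gives x_1* = M/(p_1 + p_2·(x_2/x_1)) and x_2* = (x_2/x_1)·x_1*.
Numerically x_2/x_1 = 0.974004, so x_1* = 54/(1.8 + 2·0.974004) = 14.4077.

x_1* = 14.4077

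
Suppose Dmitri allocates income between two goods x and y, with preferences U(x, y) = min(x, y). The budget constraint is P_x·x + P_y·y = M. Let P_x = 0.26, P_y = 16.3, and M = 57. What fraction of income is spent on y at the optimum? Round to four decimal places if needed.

share on y = 0.9843

With perfect complements, no substitution: consume in ratio x:y = 1:1.
Budget: P_x·x + P_y·x = M, so (P_x + P_y)·x = M.
Demand: x*(P_x,P_y,M) = M/(P_x + P_y), y* = M/(P_x + P_y).
Here 0.26 + 16.3 = 16.56, giving x* = 3.442 and y* = 3.442.
Expenditure on y: 16.3·3.442 = 56.1051; share = 0.9843.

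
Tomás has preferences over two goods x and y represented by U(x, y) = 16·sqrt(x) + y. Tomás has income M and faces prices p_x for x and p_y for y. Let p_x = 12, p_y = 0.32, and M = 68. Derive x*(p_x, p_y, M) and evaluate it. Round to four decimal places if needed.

Set MRS = p_x/p_y: 8·x^(−1/2) = p_x/p_y.
Solve: √x = 8·p_y/p_x, so x*(p_x,p_y) = (8·p_y/p_x)², and y* = (M − p_x·x*)/p_y.
Plugging in: x* = (8·0.32/12)² = 0.0455.

x* = 0.0455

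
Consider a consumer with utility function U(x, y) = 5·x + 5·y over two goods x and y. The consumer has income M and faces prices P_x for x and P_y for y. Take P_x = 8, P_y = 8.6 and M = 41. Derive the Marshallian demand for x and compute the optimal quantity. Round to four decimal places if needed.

Perfect substitutes: compare marginal utility per dollar. 5/P_x vs 5/P_y → 0.625 vs 0.5814.
x gives more utility per dollar, so spend all income on x: x* = M/P_x, y* = 0.
Numerically: x* = 5.125, y* = 0.

x* = 5.125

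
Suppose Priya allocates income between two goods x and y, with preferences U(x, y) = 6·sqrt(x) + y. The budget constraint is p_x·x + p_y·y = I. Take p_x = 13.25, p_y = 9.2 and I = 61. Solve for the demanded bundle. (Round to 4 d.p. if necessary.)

x* = 4.339, y* = 0.3814

Utility is quasi-linear in y; the FOC for x is 3/√x = p_x/p_y.
Thus x* = (3·p_y/p_x)² — independent of I — with the rest of income spent on y.
Plugging in: x* = (3·9.2/13.25)² = 4.339, y* = 0.3814.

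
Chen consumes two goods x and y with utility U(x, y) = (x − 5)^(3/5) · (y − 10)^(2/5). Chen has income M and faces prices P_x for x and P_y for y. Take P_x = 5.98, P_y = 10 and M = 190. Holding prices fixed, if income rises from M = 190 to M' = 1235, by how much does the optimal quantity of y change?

Δy* = 41.8

MRS = (3/2)·(y−10)/(x−5). Tangency with P_x/P_y gives y−10 = (2/3)·(P_x/P_y)·(x−5).
After buying the subsistence bundle (5, 10), a share 0.6 of the remaining income goes to x: x* = 5 + 0.6·(M − 5P_x − 10P_y)/P_x.
Discretionary income = 190 − 5·5.98 − 10·10 = 60.1; y* = 10 + 0.4·60.1/10 = 12.404.
At M' = 1235: y* = 54.204. Change: 54.204 − 12.404 = 41.8.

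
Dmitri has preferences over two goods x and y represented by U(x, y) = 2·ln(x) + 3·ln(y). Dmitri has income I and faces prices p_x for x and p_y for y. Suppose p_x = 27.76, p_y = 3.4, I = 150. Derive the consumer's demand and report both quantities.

The MRS is (2/3)·y/x. Set MRS = p_x/p_y.
Rearranging, p_y·y = (3/2)·p_x·x. Substituting into the budget gives p_x·x·(1 + (3/2)) = I.
Demand: x*(p_x,p_y,I) = 0.4·I/p_x and y* = 0.6·I/p_y.
At p_x=27.76, p_y=3.4, I=150: x* = 0.4·150/27.76 = 2.1614, y* = 26.4706.

x* = 2.1614, y* = 26.4706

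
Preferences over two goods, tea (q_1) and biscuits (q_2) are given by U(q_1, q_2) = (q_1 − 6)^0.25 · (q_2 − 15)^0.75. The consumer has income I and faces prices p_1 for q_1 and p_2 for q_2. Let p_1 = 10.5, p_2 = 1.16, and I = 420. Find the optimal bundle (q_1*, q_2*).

q_1* = 14.0857, q_2* = 234.569

Let q_1' = q_1−6, q_2' = q_2−15. MRS = (1/3)·q_2'/q_1' = p_1/p_2.
Substituting into the budget: q_1* = 6 + 0.25·(I − 6·p_1 − 15·p_2)/p_1, and q_2* = 15 + 0.75·(…)/p_2.
Discretionary income = 420 − 6·10.5 − 15·1.16 = 339.6; q_1* = 6 + 0.25·339.6/10.5 = 14.0857; q_2* = 15 + 0.75·339.6/1.16 = 234.569.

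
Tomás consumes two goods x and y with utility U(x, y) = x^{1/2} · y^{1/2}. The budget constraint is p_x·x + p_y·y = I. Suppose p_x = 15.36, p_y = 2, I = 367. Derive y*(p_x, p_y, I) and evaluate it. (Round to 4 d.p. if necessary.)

y* = 91.75

MU_x/MU_y = (0.5·y)/(0.5·x); tangency sets this equal to p_x/p_y.
So 0.5·p_y·y = 0.5·p_x·x; combined with the budget, a share 0.5 of income goes to x.
Demand: x*(p_x,p_y,I) = 0.5·I/p_x and y* = 0.5·I/p_y.
At p_x=15.36, p_y=2, I=367: y* = 0.5·367/2 = 91.75.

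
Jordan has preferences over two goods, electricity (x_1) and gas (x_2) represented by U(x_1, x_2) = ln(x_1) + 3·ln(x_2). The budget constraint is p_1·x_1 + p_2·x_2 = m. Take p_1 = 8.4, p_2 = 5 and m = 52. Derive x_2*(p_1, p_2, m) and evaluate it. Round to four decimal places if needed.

x_2* = 7.8

The MRS is (1/3)·x_2/x_1. Set MRS = p_1/p_2.
So p_2·x_2 = 3·p_1·x_1; combined with the budget, a share 0.25 of income goes to x_1.
Demand: x_1*(p_1,p_2,m) = 0.25·m/p_1 and x_2* = 0.75·m/p_2.
At p_1=8.4, p_2=5, m=52: x_2* = 0.75·52/5 = 7.8.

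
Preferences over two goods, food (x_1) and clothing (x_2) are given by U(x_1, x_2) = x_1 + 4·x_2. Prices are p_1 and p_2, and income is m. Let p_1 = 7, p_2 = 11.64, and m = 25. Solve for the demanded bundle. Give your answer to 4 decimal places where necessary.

Linear utility — the consumer picks whichever good has higher MU/price: 1/7 = 0.1429 vs 4/11.64 = 0.3436.
x_2 gives more utility per dollar, so spend all income on x_2: x_2* = m/p_2, x_1* = 0.
Numerically: x_1* = 0, x_2* = 2.1478.

x_1* = 0, x_2* = 2.1478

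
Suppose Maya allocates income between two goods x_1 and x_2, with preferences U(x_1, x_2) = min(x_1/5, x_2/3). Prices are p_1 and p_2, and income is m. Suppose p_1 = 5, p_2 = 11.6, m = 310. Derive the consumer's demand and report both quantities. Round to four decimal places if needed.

Demand: x_1*(p_1,p_2,m) = 5·m/(5·p_1 + 3·p_2), x_2* = 3·m/(5·p_1 + 3·p_2).
Here 5·5 + 3·11.6 = 59.8, giving x_1* = 25.9197 and x_2* = 15.5518.

x_1* = 25.9197, x_2* = 15.5518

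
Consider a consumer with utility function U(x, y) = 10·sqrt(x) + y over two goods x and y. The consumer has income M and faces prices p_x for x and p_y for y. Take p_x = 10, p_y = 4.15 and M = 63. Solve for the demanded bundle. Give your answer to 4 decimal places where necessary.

x* = 4.3056, y* = 4.8057

Set MRS = p_x/p_y: 5·x^(−1/2) = p_x/p_y.
Solve: √x = 5·p_y/p_x, so x*(p_x,p_y) = (5·p_y/p_x)², and y* = (M − p_x·x*)/p_y.
Plugging in: x* = (5·4.15/10)² = 4.3056, y* = 4.8057.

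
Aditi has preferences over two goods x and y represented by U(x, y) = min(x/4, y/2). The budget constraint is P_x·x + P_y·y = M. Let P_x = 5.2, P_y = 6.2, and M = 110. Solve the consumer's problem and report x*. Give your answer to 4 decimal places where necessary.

With perfect complements, no substitution: consume in ratio x:y = 4:2.
Budget: P_x·x + P_y·(1/2)·x = M, so (4·P_x + 2·P_y)·x = 4·M.
Demand: x*(P_x,P_y,M) = 4·M/(4·P_x + 2·P_y), y* = 2·M/(4·P_x + 2·P_y).
Here 4·5.2 + 2·6.2 = 33.2, giving x* = 13.253.

x* = 13.253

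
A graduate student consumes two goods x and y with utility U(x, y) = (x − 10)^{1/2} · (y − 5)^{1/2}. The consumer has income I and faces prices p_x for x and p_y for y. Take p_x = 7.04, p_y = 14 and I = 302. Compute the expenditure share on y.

Substituting into the budget: x* = 10 + 0.5·(I − 10·p_x − 5·p_y)/p_x, and y* = 5 + 0.5·(…)/p_y.
Discretionary income = 302 − 10·7.04 − 5·14 = 161.6; x* = 10 + 0.5·161.6/7.04 = 21.4773; y* = 5 + 0.5·161.6/14 = 10.7714.
Expenditure on y: 14·10.7714 = 150.8; share = 0.4993.

share on y = 0.4993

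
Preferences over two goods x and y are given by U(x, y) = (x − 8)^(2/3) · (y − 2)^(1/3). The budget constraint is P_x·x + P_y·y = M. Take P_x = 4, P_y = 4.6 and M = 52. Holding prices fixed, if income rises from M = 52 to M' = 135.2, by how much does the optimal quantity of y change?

Substituting into the budget: x* = 8 + 2/3·(M − 8·P_x − 2·P_y)/P_x, and y* = 2 + 1/3·(…)/P_y.
Discretionary income = 52 − 8·4 − 2·4.6 = 10.8; y* = 2 + 1/3·10.8/4.6 = 2.7826.
At M' = 135.2: y* = 8.8116. Change: 8.8116 − 2.7826 = 6.029.

Δy* = 6.029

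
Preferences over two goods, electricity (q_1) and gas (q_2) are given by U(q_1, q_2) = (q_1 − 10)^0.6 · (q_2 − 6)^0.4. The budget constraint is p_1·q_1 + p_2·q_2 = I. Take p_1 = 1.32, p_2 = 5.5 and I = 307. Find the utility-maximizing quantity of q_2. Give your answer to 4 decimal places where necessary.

q_2* = 24.9673

After buying the subsistence bundle (10, 6), a share 0.6 of the remaining income goes to q_1: q_1* = 10 + 0.6·(I − 10p_1 − 6p_2)/p_1.
Discretionary income = 307 − 10·1.32 − 6·5.5 = 260.8; q_2* = 6 + 0.4·260.8/5.5 = 24.9673.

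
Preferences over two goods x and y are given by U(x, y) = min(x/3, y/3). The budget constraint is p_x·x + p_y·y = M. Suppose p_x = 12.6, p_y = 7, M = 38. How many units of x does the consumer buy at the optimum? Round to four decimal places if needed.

Here 3·12.6 + 3·7 = 58.8, giving x* = 1.9388.

x* = 1.9388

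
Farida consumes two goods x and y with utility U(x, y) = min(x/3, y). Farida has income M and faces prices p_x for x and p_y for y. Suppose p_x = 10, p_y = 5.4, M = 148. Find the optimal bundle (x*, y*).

x* = 12.5424, y* = 4.1808

Here 3·10 + 5.4 = 35.4, giving x* = 12.5424 and y* = 4.1808.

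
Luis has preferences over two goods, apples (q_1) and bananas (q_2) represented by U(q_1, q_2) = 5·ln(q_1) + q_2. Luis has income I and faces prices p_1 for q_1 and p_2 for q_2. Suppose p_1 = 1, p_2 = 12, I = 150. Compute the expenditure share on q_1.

share on q_1 = 0.4

MU_q_1 = 5/q_1, MU_q_2 = 1. Tangency: 5/q_1 = p_1/p_2.
So q_1*(p_1,p_2) = 5·p_2/p_1, independent of income; and q_2* = (I − 5·p_2)/p_2.
At the given prices: q_1* = 5·12/1 = 60, and q_2* = 7.5.
Expenditure on q_1: 1·60 = 60; share = 0.4.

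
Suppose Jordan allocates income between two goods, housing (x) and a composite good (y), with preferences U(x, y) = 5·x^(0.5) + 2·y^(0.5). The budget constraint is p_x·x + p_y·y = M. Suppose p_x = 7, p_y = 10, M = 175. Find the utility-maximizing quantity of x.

x* = 22.482

From the CES first-order condition, (5/2)·(y/x)^(0.5) = p_x/p_y.
Hence y/x = ((2/5)·p_x/p_y)^(1/(0.5)), i.e. raised to the 2 power.
Substitute y = (y/x)·x into the budget: x* = M/(p_x + p_y·(y/x)).
Numerically y/x = 0.0784, so x* = 175/(7 + 10·0.0784) = 22.482.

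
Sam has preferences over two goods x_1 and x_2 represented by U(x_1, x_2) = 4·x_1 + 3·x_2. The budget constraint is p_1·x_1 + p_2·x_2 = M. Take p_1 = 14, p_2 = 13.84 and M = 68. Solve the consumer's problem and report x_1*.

x_1* = 4.8571

Perfect substitutes: compare marginal utility per dollar. 4/p_1 vs 3/p_2 → 0.2857 vs 0.2168.
x_1 gives more utility per dollar, so spend all income on x_1: x_1* = M/p_1, x_2* = 0.
Numerically: x_1* = 4.8571, x_2* = 0.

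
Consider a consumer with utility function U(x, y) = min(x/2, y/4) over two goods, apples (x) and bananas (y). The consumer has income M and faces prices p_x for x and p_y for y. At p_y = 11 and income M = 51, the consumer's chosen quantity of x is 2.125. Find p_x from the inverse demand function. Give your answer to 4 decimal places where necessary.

p_x = 2

With perfect complements, no substitution: consume in ratio x:y = 2:4.
Budget: p_x·x + p_y·2·x = M, so (2·p_x + 4·p_y)·x = 2·M.
Demand: x*(p_x,p_y,M) = 2·M/(2·p_x + 4·p_y), y* = 4·M/(2·p_x + 4·p_y).
Set x* = 2.125 in the demand function and solve for p_x: p_x = 2.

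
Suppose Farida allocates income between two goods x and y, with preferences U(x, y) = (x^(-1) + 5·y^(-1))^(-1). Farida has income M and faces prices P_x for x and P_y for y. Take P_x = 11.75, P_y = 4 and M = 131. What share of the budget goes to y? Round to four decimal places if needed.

share on y = 0.5661

From the CES first-order condition, (1/5)·(y/x)^(2) = P_x/P_y.
Solve for the ratio: y/x = [5·P_x/P_y]^(0.5).
Substitute y = (y/x)·x into the budget: x* = M/(P_x + P_y·(y/x)).
Numerically y/x = 3.832427, so x* = 131/(11.75 + 4·3.832427) = 4.8376 and y* = 3.832427·4.8376 = 18.5396.
Expenditure on y: 4·18.5396 = 74.1585; share = 0.5661.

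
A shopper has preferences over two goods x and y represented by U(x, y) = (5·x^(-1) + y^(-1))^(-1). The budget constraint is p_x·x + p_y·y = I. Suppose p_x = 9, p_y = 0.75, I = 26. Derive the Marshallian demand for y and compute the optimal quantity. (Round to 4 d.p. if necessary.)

y* = 3.9637

From the CES first-order condition, 5·(y/x)^(2) = p_x/p_y.
Hence y/x = ((1/5)·p_x/p_y)^(1/(2)), i.e. raised to the 0.5 power.
With the ratio pinned down, the budget gives x* = I/(p_x + p_y·(y/x)) and y* = (y/x)·x*.
Numerically y/x = 1.549193, so x* = 26/(9 + 0.75·1.549193) = 2.5586 and y* = 1.549193·2.5586 = 3.9637.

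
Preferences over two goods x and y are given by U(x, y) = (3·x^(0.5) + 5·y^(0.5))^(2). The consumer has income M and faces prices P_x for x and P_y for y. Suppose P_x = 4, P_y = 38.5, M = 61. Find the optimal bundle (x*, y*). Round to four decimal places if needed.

x* = 11.8345, y* = 0.3549

MRS = MU_x/MU_y = (3/5)·(y/x)^(0.5). Set equal to P_x/P_y.
Solve for the ratio: y/x = [(5/3)·P_x/P_y]^(2).
Substitute y = (y/x)·x into the budget: x* = M/(P_x + P_y·(y/x)).
Numerically y/x = 0.029984, so x* = 61/(4 + 38.5·0.029984) = 11.8345 and y* = 0.029984·11.8345 = 0.3549.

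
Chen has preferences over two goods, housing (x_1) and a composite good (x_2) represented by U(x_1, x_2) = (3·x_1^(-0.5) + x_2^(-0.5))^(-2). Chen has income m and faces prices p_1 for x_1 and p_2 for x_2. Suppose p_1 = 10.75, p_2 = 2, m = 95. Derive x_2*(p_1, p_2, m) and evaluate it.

MU_x_1 ∝ 3·x_1^(-1.5), MU_x_2 ∝ x_2^(-1.5), so MRS = 3·(x_2/x_1)^(1.5) = p_1/p_2.
Solve for the ratio: x_2/x_1 = [(1/3)·p_1/p_2]^(2/3).
With the ratio pinned down, the budget gives x_1* = m/(p_1 + p_2·(x_2/x_1)) and x_2* = (x_2/x_1)·x_1*.
Numerically x_2/x_1 = 1.475157, so x_1* = 95/(10.75 + 2·1.475157) = 6.9341 and x_2* = 1.475157·6.9341 = 10.229.

x_2* = 10.229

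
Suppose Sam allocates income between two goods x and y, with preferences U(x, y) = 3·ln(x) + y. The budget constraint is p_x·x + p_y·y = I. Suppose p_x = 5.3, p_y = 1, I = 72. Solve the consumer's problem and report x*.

Set MRS = p_x/p_y: (3/x)/1 = p_x/p_y.
So x*(p_x,p_y) = 3·p_y/p_x, independent of income; and y* = (I − 3·p_y)/p_y.
At the given prices: x* = 3·1/5.3 = 0.566.

x* = 0.566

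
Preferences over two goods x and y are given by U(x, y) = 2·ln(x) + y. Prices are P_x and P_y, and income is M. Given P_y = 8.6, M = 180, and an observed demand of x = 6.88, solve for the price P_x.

P_x = 2.5

Set MRS = P_x/P_y: (2/x)/1 = P_x/P_y.
So x*(P_x,P_y) = 2·P_y/P_x, independent of income; and y* = (M − 2·P_y)/P_y.
Set x* = 6.88 in the demand function and solve for P_x: P_x = 2.5.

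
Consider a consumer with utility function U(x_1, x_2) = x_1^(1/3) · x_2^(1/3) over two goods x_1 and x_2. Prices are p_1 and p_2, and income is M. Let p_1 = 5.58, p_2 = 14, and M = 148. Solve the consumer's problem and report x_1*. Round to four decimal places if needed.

x_1* = 13.2616

The MRS is x_2/x_1. Set MRS = p_1/p_2.
Rearranging, p_2·x_2 = p_1·x_1. Substituting into the budget gives p_1·x_1·(1 + 1) = M.
Demand: x_1*(p_1,p_2,M) = 0.5·M/p_1 and x_2* = 0.5·M/p_2.
At p_1=5.58, p_2=14, M=148: x_1* = 0.5·148/5.58 = 13.2616.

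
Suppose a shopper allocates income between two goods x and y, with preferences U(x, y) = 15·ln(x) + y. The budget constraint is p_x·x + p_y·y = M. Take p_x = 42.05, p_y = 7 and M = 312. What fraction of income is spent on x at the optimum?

Set MRS = p_x/p_y: (15/x)/1 = p_x/p_y.
So x*(p_x,p_y) = 15·p_y/p_x, independent of income; and y* = (M − 15·p_y)/p_y.
At the given prices: x* = 15·7/42.05 = 2.497, and y* = 29.5714.
Expenditure on x: 42.05·2.497 = 105; share = 0.3365.

share on x = 0.3365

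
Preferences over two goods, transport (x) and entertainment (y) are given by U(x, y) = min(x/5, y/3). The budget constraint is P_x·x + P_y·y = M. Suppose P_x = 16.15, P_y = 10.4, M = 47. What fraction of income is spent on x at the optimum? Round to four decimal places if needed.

share on x = 0.7213

Demand: x*(P_x,P_y,M) = 5·M/(5·P_x + 3·P_y), y* = 3·M/(5·P_x + 3·P_y).
Here 5·16.15 + 3·10.4 = 111.95, giving x* = 2.0992 and y* = 1.2595.
Expenditure on x: 16.15·2.0992 = 33.9013; share = 0.7213.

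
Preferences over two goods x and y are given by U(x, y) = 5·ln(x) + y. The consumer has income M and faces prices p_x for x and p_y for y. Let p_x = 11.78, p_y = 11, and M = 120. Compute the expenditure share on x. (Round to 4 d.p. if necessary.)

Set MRS = p_x/p_y: (5/x)/1 = p_x/p_y.
So x*(p_x,p_y) = 5·p_y/p_x, independent of income; and y* = (M − 5·p_y)/p_y.
At the given prices: x* = 5·11/11.78 = 4.6689, and y* = 5.9091.
Expenditure on x: 11.78·4.6689 = 55; share = 0.4583.

share on x = 0.4583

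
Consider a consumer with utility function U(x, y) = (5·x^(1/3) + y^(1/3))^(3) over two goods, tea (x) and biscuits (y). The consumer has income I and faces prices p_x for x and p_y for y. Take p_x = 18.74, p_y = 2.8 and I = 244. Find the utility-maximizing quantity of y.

y* = 16.3752

MRS = MU_x/MU_y = 5·(y/x)^(2/3). Set equal to p_x/p_y.
Hence y/x = ((1/5)·p_x/p_y)^(1/(2/3)), i.e. raised to the 1.5 power.
With the ratio pinned down, the budget gives x* = I/(p_x + p_y·(y/x)) and y* = (y/x)·x*.
Numerically y/x = 1.548682, so x* = 244/(18.74 + 2.8·1.548682) = 10.5736 and y* = 1.548682·10.5736 = 16.3752.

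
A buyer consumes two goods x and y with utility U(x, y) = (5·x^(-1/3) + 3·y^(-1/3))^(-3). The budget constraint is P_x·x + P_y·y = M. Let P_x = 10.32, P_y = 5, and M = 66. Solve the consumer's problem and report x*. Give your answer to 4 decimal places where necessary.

x* = 4.0767

Numerically y/x = 1.173939, so x* = 66/(10.32 + 5·1.173939) = 4.0767.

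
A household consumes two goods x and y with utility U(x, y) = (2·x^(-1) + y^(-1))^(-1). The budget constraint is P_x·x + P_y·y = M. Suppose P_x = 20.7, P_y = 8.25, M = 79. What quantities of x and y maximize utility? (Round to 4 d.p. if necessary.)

From the CES first-order condition, 2·(y/x)^(2) = P_x/P_y.
Solve for the ratio: y/x = [(1/2)·P_x/P_y]^(0.5).
With the ratio pinned down, the budget gives x* = M/(P_x + P_y·(y/x)) and y* = (y/x)·x*.
Numerically y/x = 1.120065, so x* = 79/(20.7 + 8.25·1.120065) = 2.6386 and y* = 1.120065·2.6386 = 2.9554.

x* = 2.6386, y* = 2.9554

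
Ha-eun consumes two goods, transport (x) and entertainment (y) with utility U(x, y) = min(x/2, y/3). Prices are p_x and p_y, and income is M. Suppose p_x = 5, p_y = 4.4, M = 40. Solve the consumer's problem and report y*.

y* = 5.1724

Here 2·5 + 3·4.4 = 23.2, giving y* = 5.1724.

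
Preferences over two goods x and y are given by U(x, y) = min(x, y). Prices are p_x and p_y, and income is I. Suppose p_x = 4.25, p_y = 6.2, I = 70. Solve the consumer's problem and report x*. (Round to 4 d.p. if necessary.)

x* = 6.6986

Demand: x*(p_x,p_y,I) = I/(p_x + p_y), y* = I/(p_x + p_y).
Here 4.25 + 6.2 = 10.45, giving x* = 6.6986.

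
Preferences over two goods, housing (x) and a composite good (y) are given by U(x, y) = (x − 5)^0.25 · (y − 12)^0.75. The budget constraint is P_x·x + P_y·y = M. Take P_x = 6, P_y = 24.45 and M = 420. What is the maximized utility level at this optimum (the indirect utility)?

V = 3.199

MRS = (1/3)·(y−12)/(x−5). Tangency with P_x/P_y gives y−12 = 3·(P_x/P_y)·(x−5).
Substituting into the budget: x* = 5 + 0.25·(M − 5·P_x − 12·P_y)/P_x, and y* = 12 + 0.75·(…)/P_y.
Discretionary income = 420 − 5·6 − 12·24.45 = 96.6; x* = 5 + 0.25·96.6/6 = 9.025; y* = 12 + 0.75·96.6/24.45 = 14.9632.
Utility at the optimum: U(9.025, 14.9632) = 3.199.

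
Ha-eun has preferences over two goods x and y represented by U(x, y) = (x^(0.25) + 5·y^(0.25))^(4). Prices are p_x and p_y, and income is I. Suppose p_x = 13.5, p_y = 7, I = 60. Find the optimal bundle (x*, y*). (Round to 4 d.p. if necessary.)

x* = 0.3817, y* = 7.8352

MU_x ∝ x^(-0.75), MU_y ∝ 5·y^(-0.75), so MRS = (1/5)·(y/x)^(0.75) = p_x/p_y.
Hence y/x = (5·p_x/p_y)^(1/(0.75)), i.e. raised to the 4/3 power.
With the ratio pinned down, the budget gives x* = I/(p_x + p_y·(y/x)) and y* = (y/x)·x*.
Numerically y/x = 20.524581, so x* = 60/(13.5 + 7·20.524581) = 0.3817 and y* = 20.524581·0.3817 = 7.8352.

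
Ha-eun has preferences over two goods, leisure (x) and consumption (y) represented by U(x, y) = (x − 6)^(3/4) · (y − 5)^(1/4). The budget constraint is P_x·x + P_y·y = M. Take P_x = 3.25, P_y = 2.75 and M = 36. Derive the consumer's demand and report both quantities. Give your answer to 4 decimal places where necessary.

MRS = 3·(y−5)/(x−6). Tangency with P_x/P_y gives y−5 = (1/3)·(P_x/P_y)·(x−6).
Substituting into the budget: x* = 6 + 0.75·(M − 6·P_x − 5·P_y)/P_x, and y* = 5 + 0.25·(…)/P_y.
Discretionary income = 36 − 6·3.25 − 5·2.75 = 2.75; x* = 6 + 0.75·2.75/3.25 = 6.6346; y* = 5 + 0.25·2.75/2.75 = 5.25.

x* = 6.6346, y* = 5.25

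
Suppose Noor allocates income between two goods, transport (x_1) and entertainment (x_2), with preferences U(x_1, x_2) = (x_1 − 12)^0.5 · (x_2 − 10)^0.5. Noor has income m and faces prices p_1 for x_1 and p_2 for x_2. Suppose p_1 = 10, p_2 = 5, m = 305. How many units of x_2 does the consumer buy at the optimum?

This is Cobb-Douglas in (x_1−12, x_2−10): tangency gives 0.5·p_2·(x_2−10) = 0.5·p_1·(x_1−12).
Substituting into the budget: x_1* = 12 + 0.5·(m − 12·p_1 − 10·p_2)/p_1, and x_2* = 10 + 0.5·(…)/p_2.
Discretionary income = 305 − 12·10 − 10·5 = 135; x_2* = 10 + 0.5·135/5 = 23.5.

x_2* = 23.5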